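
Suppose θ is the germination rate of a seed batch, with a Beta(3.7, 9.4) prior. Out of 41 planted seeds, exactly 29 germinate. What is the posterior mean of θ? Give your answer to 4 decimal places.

Posterior mean ≈ 0.6044

Observing 29 successes and 12 failures updates Beta(3.7, 9.4) by adding the success and failure counts to the two shape parameters: α = 3.7+29 = 32.7, β = 9.4+12 = 21.4.
E[θ | data] = 32.7/(32.7+21.4) = 0.6044.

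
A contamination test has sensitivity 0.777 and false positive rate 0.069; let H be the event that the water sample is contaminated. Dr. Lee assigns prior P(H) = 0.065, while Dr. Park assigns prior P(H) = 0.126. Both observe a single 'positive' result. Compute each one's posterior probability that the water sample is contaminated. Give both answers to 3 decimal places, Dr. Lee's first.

P('+'|H) = 0.777, P('+'|¬H) = 0.069.
Dr. Lee: numerator 0.777·0.065 = 0.050505; evidence = 0.050505+0.069·0.935 = 0.11502; posterior = 0.439.
Dr. Park: numerator 0.777·0.126 = 0.097902; evidence = 0.097902+0.069·0.874 = 0.15821; posterior = 0.619.

Dr. Lee: 0.439; Dr. Park: 0.619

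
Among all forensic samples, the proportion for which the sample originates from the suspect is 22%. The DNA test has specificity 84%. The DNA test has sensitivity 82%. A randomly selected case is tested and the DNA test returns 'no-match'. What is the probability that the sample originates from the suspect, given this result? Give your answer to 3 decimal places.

P(H | E) ≈ 0.057

Let H be the event that the sample originates from the suspect. P(H) = 0.22, so P(¬H) = 0.78. With E the 'no-match' result, P(E|H) = 0.18 and P(E|¬H) = 0.84.
P(E) = 0.18·0.22 + 0.84·0.78 = 0.039600 + 0.65520 = 0.69480.
By Bayes' theorem, P(H|E) = 0.039600 / 0.69480 = 0.057.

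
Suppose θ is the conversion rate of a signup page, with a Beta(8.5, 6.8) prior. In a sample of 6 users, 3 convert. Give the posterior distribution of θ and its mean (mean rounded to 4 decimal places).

Posterior: Beta(11.5, 9.8); mean ≈ 0.5399

The binomial likelihood is conjugate to the Beta prior: with 3 successes and 3 failures, the posterior is Beta(8.5+3, 6.8+3) = Beta(11.5, 9.8).
Posterior mean = α/(α+β) = 11.5/21.3 = 0.5399.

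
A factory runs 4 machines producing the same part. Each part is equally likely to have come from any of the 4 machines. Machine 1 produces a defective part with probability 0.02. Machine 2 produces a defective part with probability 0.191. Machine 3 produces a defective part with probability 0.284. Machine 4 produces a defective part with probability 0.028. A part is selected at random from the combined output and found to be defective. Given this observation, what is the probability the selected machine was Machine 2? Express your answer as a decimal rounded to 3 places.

Posterior probability ≈ 0.365

P(defective|M1) = 0.02; P(defective|M2) = 0.191; P(defective|M3) = 0.284; P(defective|M4) = 0.028.
Prior × likelihood for each source: 0.25·0.02=0.005000, 0.25·0.191=0.04775, 0.25·0.284=0.07100, 0.25·0.028=0.007000. Summing gives P(defective) = 0.13075.
P(Machine 2 | defective) = 0.04775 / 0.13075 = 0.365.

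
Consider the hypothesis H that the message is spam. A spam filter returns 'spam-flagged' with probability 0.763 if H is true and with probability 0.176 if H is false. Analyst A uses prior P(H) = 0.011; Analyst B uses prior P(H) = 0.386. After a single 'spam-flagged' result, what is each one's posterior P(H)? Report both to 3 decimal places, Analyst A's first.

Analyst A: 0.046; Analyst B: 0.732

P('+'|H) = 0.763, P('+'|¬H) = 0.176.
Analyst A: numerator 0.763·0.011 = 0.0083930; evidence = 0.0083930+0.176·0.989 = 0.18246; posterior = 0.046.
Analyst B: numerator 0.763·0.386 = 0.29452; evidence = 0.29452+0.176·0.614 = 0.40258; posterior = 0.732.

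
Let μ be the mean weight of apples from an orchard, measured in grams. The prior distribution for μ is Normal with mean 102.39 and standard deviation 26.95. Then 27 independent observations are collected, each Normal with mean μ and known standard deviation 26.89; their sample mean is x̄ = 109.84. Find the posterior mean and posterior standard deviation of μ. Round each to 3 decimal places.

Prior precision 1/τ₀² = 1/26.95² = 0.00137684; data precision n/σ² = 27/26.89² = 0.0373407.
Posterior precision = 0.00137684 + 0.0373407 = 0.0387175, giving posterior SD = 1/√0.0387175 = 5.082.
Posterior mean = (0.00137684·102.39 + 0.0373407·109.84) / 0.0387175 = 109.575.

Posterior mean ≈ 109.575; posterior SD ≈ 5.082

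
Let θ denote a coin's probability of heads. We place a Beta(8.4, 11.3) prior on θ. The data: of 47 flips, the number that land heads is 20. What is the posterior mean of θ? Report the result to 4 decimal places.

Observing 20 successes and 27 failures updates Beta(8.4, 11.3) by adding the success and failure counts to the two shape parameters: α = 8.4+20 = 28.4, β = 11.3+27 = 38.3.
Posterior mean = α/(α+β) = 28.4/66.7 = 0.4258.

Posterior mean ≈ 0.4258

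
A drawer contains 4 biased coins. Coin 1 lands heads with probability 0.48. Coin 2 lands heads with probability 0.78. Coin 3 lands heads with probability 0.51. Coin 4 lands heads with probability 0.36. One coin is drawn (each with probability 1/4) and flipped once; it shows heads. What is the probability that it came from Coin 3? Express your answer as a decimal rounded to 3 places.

Tabulate prior·likelihood by source: [1] prior 0.25, lik 0.48, product 0.1200; [2] prior 0.25, lik 0.78, product 0.1950; [3] prior 0.25, lik 0.51, product 0.1275; [4] prior 0.25, lik 0.36, product 0.09000.
Normalizing constant = 0.53250; the posterior for Coin 3 is its product over the sum, 0.1275/0.53250 = 0.239.

Posterior probability ≈ 0.239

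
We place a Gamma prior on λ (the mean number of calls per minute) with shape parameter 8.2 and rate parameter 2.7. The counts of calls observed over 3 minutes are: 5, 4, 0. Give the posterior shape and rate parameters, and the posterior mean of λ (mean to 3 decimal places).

Posterior: Gamma(shape=17.2, rate=5.7); mean ≈ 3.018

Total count ∑xᵢ = 9 over n = 3 minutes.
Gamma is conjugate to the Poisson likelihood: posterior is Gamma(shape = 8.2+9 = 17.2, rate = 2.7+3 = 5.7).
Posterior mean = shape/rate = 17.2/5.7 = 3.018.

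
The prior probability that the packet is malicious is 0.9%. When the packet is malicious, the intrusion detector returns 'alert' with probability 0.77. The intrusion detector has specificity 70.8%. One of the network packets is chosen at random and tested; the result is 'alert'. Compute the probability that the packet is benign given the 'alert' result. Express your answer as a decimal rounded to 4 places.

Write H for 'the packet is malicious'. Prior odds H:¬H = 0.009/0.991 = 0.0090817. For the 'alert' outcome, the likelihood ratio is 0.77/0.292 = 2.6370.
Posterior odds = 0.0090817 × 2.6370 = 0.023948, so P(H|E) = 0.023948/(1+0.023948) = 0.0234. Then P(¬H|E) = 1 − 0.0234 = 0.9766.

P(¬H | E) ≈ 0.9766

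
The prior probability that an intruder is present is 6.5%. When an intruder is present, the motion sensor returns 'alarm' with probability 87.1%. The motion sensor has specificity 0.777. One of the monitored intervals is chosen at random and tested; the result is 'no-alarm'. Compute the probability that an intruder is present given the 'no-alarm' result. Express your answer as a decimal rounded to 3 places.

P(H | E) ≈ 0.011

Let H be the event that an intruder is present. P(H) = 0.065, so P(¬H) = 0.935. With E the 'no-alarm' result, P(E|H) = 0.129 and P(E|¬H) = 0.777.
P(E) = 0.129·0.065 + 0.777·0.935 = 0.0083850 + 0.72650 = 0.73488.
By Bayes' theorem, P(H|E) = 0.0083850 / 0.73488 = 0.011.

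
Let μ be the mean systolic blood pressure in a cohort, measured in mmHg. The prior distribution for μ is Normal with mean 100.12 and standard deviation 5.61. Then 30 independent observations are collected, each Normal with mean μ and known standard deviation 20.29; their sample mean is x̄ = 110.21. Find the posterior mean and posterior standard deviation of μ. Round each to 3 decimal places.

With known σ, the Normal prior is conjugate. Weight on the data is w = (n/σ²)/(n/σ² + 1/τ₀²) = 0.0728714/(0.0728714+0.0317742) = 0.69636.
Posterior mean = w·x̄ + (1−w)·μ₀ = 0.69636·110.21 + 0.30364·100.12 = 107.146. Posterior variance = 1/(0.0728714+0.0317742) = 9.55607, so SD = 3.091.

Posterior mean ≈ 107.146; posterior SD ≈ 3.091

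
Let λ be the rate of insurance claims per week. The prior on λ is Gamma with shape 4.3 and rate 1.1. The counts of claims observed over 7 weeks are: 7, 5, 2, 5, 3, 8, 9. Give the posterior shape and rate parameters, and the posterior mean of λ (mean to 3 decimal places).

Posterior: Gamma(shape=43.3, rate=8.1); mean ≈ 5.346

The Poisson likelihood adds the total count to the shape and the number of exposure periods to the rate. Here ∑xᵢ = 39 and n = 7, so shape 4.3→43.3 and rate 1.1→8.1.
E[λ | data] = 43.3/8.1 = 5.346.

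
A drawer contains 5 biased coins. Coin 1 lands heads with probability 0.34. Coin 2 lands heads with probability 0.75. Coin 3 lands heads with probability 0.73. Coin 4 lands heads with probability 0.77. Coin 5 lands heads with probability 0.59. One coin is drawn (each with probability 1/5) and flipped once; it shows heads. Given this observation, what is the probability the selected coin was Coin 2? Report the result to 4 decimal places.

Posterior probability ≈ 0.2358

Tabulate prior·likelihood by source: [1] prior 0.2, lik 0.34, product 0.06800; [2] prior 0.2, lik 0.75, product 0.1500; [3] prior 0.2, lik 0.73, product 0.1460; [4] prior 0.2, lik 0.77, product 0.1540; [5] prior 0.2, lik 0.59, product 0.1180.
Normalizing constant = 0.63600; the posterior for Coin 2 is its product over the sum, 0.1500/0.63600 = 0.2358.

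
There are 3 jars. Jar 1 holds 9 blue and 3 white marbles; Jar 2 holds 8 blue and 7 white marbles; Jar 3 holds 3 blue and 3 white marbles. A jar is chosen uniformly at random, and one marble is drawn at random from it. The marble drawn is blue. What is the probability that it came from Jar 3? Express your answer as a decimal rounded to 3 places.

P(blue|Jar 1) = 0.75; P(blue|Jar 2) = 0.5333; P(blue|Jar 3) = 0.5.
Prior × likelihood for each source: 0.333333·0.75=0.2500, 0.333333·0.5333=0.1778, 0.333333·0.5=0.1667. Summing gives P(blue) = 0.59444.
P(Jar 3 | blue) = 0.1667 / 0.59444 = 0.280.

Posterior probability ≈ 0.280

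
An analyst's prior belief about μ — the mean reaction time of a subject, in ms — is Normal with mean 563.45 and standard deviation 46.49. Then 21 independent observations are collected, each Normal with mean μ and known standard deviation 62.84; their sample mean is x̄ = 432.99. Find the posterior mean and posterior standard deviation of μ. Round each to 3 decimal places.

Posterior mean ≈ 443.432; posterior SD ≈ 13.153

With known σ, the Normal prior is conjugate. Weight on the data is w = (n/σ²)/(n/σ² + 1/τ₀²) = 0.00531798/(0.00531798+0.00046268) = 0.91996.
Posterior mean = w·x̄ + (1−w)·μ₀ = 0.91996·432.99 + 0.080039·563.45 = 443.432. Posterior variance = 1/(0.00531798+0.00046268) = 172.991, so SD = 13.153.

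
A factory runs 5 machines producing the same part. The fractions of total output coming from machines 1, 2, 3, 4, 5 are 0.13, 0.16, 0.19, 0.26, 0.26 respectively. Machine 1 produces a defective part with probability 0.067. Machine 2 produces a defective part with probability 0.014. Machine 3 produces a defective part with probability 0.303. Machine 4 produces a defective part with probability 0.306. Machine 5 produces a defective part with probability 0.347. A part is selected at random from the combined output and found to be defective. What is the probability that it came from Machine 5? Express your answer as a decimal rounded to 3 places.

Tabulate prior·likelihood by source: [1] prior 0.13, lik 0.067, product 0.008710; [2] prior 0.16, lik 0.014, product 0.002240; [3] prior 0.19, lik 0.303, product 0.05757; [4] prior 0.26, lik 0.306, product 0.07956; [5] prior 0.26, lik 0.347, product 0.09022.
Normalizing constant = 0.23830; the posterior for Machine 5 is its product over the sum, 0.09022/0.23830 = 0.379.

Posterior probability ≈ 0.379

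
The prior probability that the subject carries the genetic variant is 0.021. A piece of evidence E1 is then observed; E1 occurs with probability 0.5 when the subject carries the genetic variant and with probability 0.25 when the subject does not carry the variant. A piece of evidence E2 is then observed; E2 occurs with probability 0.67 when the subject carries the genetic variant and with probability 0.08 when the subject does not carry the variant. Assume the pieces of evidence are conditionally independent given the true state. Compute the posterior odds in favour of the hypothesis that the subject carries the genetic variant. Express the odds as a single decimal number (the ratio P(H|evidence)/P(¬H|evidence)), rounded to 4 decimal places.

Posterior odds ≈ 0.3593

Prior odds = 0.021/(1−0.021) = 0.021450. In log-odds, ln(0.021450) = -3.8420.
Add log likelihood ratios: ln(2.0000) + ln(8.3750) = 2.8184.
Posterior log-odds = -1.0236, so posterior odds = exp(-1.0236) = 0.35930.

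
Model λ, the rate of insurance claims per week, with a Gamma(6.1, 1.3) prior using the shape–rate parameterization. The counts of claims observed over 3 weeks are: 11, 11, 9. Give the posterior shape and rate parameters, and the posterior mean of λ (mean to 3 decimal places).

Posterior: Gamma(shape=37.1, rate=4.3); mean ≈ 8.628

The Poisson likelihood adds the total count to the shape and the number of exposure periods to the rate. Here ∑xᵢ = 31 and n = 3, so shape 6.1→37.1 and rate 1.3→4.3.
Posterior mean = shape/rate = 37.1/4.3 = 8.628.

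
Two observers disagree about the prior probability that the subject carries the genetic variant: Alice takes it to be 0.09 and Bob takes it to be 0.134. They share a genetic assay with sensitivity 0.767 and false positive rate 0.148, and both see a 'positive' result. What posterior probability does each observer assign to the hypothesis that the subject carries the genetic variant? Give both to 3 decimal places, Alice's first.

P('+'|H) = 0.767, P('+'|¬H) = 0.148.
Alice: numerator 0.767·0.09 = 0.069030; evidence = 0.069030+0.148·0.91 = 0.20371; posterior = 0.339.
Bob: numerator 0.767·0.134 = 0.10278; evidence = 0.10278+0.148·0.866 = 0.23095; posterior = 0.445.

Alice: 0.339; Bob: 0.445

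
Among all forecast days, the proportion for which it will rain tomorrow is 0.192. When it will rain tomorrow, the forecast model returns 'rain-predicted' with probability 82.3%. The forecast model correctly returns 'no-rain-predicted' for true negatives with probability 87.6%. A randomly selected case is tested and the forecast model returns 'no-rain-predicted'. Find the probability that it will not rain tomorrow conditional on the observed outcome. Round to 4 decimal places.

P(¬H | E) ≈ 0.9542

Write H for 'it will rain tomorrow'. Prior odds H:¬H = 0.192/0.808 = 0.23762. For the 'no-rain-predicted' outcome, the likelihood ratio is 0.177/0.876 = 0.20205.
Posterior odds = 0.23762 × 0.20205 = 0.048013, so P(H|E) = 0.048013/(1+0.048013) = 0.0458. Then P(¬H|E) = 1 − 0.0458 = 0.9542.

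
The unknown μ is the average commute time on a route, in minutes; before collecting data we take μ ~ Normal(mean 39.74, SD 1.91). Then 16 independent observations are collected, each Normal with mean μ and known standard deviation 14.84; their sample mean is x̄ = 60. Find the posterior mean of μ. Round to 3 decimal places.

Posterior mean ≈ 43.985

With known σ, the Normal prior is conjugate. Weight on the data is w = (n/σ²)/(n/σ² + 1/τ₀²) = 0.0726528/(0.0726528+0.274115) = 0.20951.
Posterior mean = w·x̄ + (1−w)·μ₀ = 0.20951·60 + 0.79049·39.74 = 43.985.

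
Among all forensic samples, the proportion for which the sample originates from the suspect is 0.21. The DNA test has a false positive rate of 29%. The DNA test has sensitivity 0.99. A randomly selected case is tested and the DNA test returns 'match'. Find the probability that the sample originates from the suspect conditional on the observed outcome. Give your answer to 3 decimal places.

P(H | E) ≈ 0.476

Let H be the event that the sample originates from the suspect. P(H) = 0.21, so P(¬H) = 0.79. With E the 'match' result, P(E|H) = 0.99 and P(E|¬H) = 0.29.
P(E) = 0.99·0.21 + 0.29·0.79 = 0.20790 + 0.22910 = 0.43700.
By Bayes' theorem, P(H|E) = 0.20790 / 0.43700 = 0.476.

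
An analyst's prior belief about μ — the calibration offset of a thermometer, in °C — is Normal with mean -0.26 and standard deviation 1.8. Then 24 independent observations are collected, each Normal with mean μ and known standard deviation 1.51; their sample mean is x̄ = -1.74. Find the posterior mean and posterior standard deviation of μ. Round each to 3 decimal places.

Posterior mean ≈ -1.698; posterior SD ≈ 0.304

With known σ, the Normal prior is conjugate. Weight on the data is w = (n/σ²)/(n/σ² + 1/τ₀²) = 10.5259/(10.5259+0.308642) = 0.97151.
Posterior mean = w·x̄ + (1−w)·μ₀ = 0.97151·-1.74 + 0.028487·-0.26 = -1.698. Posterior variance = 1/(10.5259+0.308642) = 0.0922978, so SD = 0.304.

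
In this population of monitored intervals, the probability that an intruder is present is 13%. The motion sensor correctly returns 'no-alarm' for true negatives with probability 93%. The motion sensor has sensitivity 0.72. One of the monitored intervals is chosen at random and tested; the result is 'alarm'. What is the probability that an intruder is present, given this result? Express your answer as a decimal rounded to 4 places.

P(H | E) ≈ 0.6058

Write H for 'an intruder is present'. Prior odds H:¬H = 0.13/0.87 = 0.14943. For the 'alarm' outcome, the likelihood ratio is 0.72/0.07 = 10.286.
Posterior odds = 0.14943 × 10.286 = 1.5369, so P(H|E) = 1.5369/(1+1.5369) = 0.6058.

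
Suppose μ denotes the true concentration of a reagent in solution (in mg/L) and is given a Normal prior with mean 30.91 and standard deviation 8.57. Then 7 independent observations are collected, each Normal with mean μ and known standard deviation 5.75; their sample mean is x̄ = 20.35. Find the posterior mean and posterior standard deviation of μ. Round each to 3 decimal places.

Posterior mean ≈ 20.988; posterior SD ≈ 2.107

Prior precision 1/τ₀² = 1/8.57² = 0.0136156; data precision n/σ² = 7/5.75² = 0.211720.
Posterior precision = 0.0136156 + 0.211720 = 0.225336, giving posterior SD = 1/√0.225336 = 2.107.
Posterior mean = (0.0136156·30.91 + 0.211720·20.35) / 0.225336 = 20.988.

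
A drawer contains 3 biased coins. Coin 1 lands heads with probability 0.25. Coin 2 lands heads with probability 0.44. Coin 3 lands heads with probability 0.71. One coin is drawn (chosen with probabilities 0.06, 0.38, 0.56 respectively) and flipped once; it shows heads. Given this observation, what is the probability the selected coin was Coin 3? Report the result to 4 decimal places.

Tabulate prior·likelihood by source: [1] prior 0.06, lik 0.25, product 0.01500; [2] prior 0.38, lik 0.44, product 0.1672; [3] prior 0.56, lik 0.71, product 0.3976.
Normalizing constant = 0.57980; the posterior for Coin 3 is its product over the sum, 0.3976/0.57980 = 0.6858.

Posterior probability ≈ 0.6858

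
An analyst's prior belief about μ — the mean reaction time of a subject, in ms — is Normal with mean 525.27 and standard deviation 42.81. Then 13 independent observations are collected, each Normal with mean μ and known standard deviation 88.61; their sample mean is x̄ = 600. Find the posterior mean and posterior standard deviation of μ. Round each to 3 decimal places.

Prior precision 1/τ₀² = 1/42.81² = 0.00054564; data precision n/σ² = 13/88.61² = 0.00165569.
Posterior precision = 0.00054564 + 0.00165569 = 0.00220133, giving posterior SD = 1/√0.00220133 = 21.314.
Posterior mean = (0.00054564·525.27 + 0.00165569·600) / 0.00220133 = 581.477.

Posterior mean ≈ 581.477; posterior SD ≈ 21.314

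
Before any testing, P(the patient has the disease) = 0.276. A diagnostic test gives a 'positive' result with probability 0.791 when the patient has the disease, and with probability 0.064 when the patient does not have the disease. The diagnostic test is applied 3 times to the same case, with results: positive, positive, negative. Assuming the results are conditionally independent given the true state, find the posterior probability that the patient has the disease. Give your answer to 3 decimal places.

Let H be the event that the patient has the disease; start with P(H) = 0.276. P('positive'|H) = 0.791, P('positive'|¬H) = 0.064.
Update on result 1 ('positive'): P(H) ← 0.791·0.2760 / (0.791·0.2760 + 0.064·0.7240) = 0.21832/0.26465 = 0.8249.
Update on result 2 ('positive'): P(H) ← 0.791·0.8249 / (0.791·0.8249 + 0.064·0.1751) = 0.65251/0.66371 = 0.9831.
Update on result 3 ('negative'): P(H) ← 0.209·0.9831 / (0.209·0.9831 + 0.936·0.0169) = 0.20547/0.22127 = 0.9286.

Posterior P(H) ≈ 0.929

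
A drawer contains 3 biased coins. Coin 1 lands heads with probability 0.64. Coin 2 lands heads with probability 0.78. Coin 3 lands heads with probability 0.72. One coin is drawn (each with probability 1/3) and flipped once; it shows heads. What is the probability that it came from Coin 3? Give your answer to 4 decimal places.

Posterior probability ≈ 0.3364

Tabulate prior·likelihood by source: [1] prior 0.333333, lik 0.64, product 0.2133; [2] prior 0.333333, lik 0.78, product 0.2600; [3] prior 0.333333, lik 0.72, product 0.2400.
Normalizing constant = 0.71333; the posterior for Coin 3 is its product over the sum, 0.2400/0.71333 = 0.3364.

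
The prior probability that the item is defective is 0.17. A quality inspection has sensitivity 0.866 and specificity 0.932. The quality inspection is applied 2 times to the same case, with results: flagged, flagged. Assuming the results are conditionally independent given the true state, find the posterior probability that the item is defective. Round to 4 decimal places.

Posterior P(H) ≈ 0.9708

With H the event that the item is defective, the joint likelihood of the observed sequence is P(data|H) = 0.866·0.866 = 0.74996 and P(data|¬H) = 0.068·0.068 = 0.0046240.
Bayes: P(H|data) = 0.17·0.74996 / (0.17·0.74996 + 0.83·0.0046240) = 0.12749/0.13133 = 0.9708.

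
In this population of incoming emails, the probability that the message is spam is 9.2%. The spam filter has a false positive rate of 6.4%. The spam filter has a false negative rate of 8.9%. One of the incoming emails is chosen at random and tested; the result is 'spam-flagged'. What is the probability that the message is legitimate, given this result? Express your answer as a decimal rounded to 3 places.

P(¬H | E) ≈ 0.409

Write H for 'the message is spam'. Prior odds H:¬H = 0.092/0.908 = 0.10132. For the 'spam-flagged' outcome, the likelihood ratio is 0.911/0.064 = 14.234.
Posterior odds = 0.10132 × 14.234 = 1.4422, so P(H|E) = 1.4422/(1+1.4422) = 0.591. Then P(¬H|E) = 1 − 0.591 = 0.409.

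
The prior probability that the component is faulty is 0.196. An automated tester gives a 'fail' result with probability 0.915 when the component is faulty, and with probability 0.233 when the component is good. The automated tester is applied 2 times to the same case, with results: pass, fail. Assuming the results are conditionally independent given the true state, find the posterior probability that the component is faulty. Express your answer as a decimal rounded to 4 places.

Let H be the event that the component is faulty; start with P(H) = 0.196. P('fail'|H) = 0.915, P('fail'|¬H) = 0.233.
Update on result 1 ('pass'): P(H) ← 0.085·0.1960 / (0.085·0.1960 + 0.767·0.8040) = 0.016660/0.63333 = 0.0263.
Update on result 2 ('fail'): P(H) ← 0.915·0.0263 / (0.915·0.0263 + 0.233·0.9737) = 0.024070/0.25094 = 0.0959.

Posterior P(H) ≈ 0.0959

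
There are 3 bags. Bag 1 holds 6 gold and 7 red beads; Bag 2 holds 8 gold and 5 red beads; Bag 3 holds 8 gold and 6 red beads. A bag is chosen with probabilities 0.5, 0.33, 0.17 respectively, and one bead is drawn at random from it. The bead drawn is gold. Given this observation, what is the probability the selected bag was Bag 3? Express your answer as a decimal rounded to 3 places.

P(gold|Bag 1) = 0.4615; P(gold|Bag 2) = 0.6154; P(gold|Bag 3) = 0.5714.
Prior × likelihood for each source: 0.5·0.4615=0.2308, 0.33·0.6154=0.2031, 0.17·0.5714=0.09714. Summing gives P(gold) = 0.53099.
P(Bag 3 | gold) = 0.09714 / 0.53099 = 0.183.

Posterior probability ≈ 0.183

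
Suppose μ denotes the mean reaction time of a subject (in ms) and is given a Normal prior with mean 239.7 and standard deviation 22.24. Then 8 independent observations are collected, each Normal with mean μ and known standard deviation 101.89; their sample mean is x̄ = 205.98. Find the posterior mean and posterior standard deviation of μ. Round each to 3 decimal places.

Prior precision 1/τ₀² = 1/22.24² = 0.00202176; data precision n/σ² = 8/101.89² = 0.00077060.
Posterior precision = 0.00202176 + 0.00077060 = 0.00279236, giving posterior SD = 1/√0.00279236 = 18.924.
Posterior mean = (0.00202176·239.7 + 0.00077060·205.98) / 0.00279236 = 230.394.

Posterior mean ≈ 230.394; posterior SD ≈ 18.924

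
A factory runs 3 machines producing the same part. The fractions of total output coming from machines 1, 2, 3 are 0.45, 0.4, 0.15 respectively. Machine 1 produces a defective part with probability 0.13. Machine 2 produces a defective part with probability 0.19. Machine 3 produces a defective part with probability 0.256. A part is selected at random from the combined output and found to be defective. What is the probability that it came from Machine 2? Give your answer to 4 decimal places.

P(defective|M1) = 0.13; P(defective|M2) = 0.19; P(defective|M3) = 0.256.
Prior × likelihood for each source: 0.45·0.13=0.05850, 0.4·0.19=0.07600, 0.15·0.256=0.03840. Summing gives P(defective) = 0.17290.
P(Machine 2 | defective) = 0.07600 / 0.17290 = 0.4396.

Posterior probability ≈ 0.4396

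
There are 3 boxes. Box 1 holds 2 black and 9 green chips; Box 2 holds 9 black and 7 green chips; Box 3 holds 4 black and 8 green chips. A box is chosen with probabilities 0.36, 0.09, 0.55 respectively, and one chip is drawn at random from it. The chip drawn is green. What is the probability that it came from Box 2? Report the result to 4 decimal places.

Posterior probability ≈ 0.0562

Tabulate prior·likelihood by source: [1] prior 0.36, lik 0.8182, product 0.2945; [2] prior 0.09, lik 0.4375, product 0.03938; [3] prior 0.55, lik 0.6667, product 0.3667.
Normalizing constant = 0.70059; the posterior for Box 2 is its product over the sum, 0.03938/0.70059 = 0.0562.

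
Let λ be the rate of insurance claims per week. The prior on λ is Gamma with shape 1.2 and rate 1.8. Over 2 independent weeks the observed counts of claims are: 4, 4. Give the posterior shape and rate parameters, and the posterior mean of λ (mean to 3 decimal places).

Total count ∑xᵢ = 8 over n = 2 weeks.
Gamma is conjugate to the Poisson likelihood: posterior is Gamma(shape = 1.2+8 = 9.2, rate = 1.8+2 = 3.8).
Posterior mean = shape/rate = 9.2/3.8 = 2.421.

Posterior: Gamma(shape=9.2, rate=3.8); mean ≈ 2.421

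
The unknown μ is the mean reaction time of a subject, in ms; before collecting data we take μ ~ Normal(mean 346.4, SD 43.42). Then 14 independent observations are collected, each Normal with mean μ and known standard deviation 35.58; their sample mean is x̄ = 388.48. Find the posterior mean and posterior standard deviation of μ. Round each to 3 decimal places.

With known σ, the Normal prior is conjugate. Weight on the data is w = (n/σ²)/(n/σ² + 1/τ₀²) = 0.0110590/(0.0110590+0.00053042) = 0.95423.
Posterior mean = w·x̄ + (1−w)·μ₀ = 0.95423·388.48 + 0.045768·346.4 = 386.554. Posterior variance = 1/(0.0110590+0.00053042) = 86.2855, so SD = 9.289.

Posterior mean ≈ 386.554; posterior SD ≈ 9.289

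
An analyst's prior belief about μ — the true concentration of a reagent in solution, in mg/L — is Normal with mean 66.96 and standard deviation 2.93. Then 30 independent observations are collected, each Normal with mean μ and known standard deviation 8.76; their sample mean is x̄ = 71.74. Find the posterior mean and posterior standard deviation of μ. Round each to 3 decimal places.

With known σ, the Normal prior is conjugate. Weight on the data is w = (n/σ²)/(n/σ² + 1/τ₀²) = 0.390943/(0.390943+0.116484) = 0.77044.
Posterior mean = w·x̄ + (1−w)·μ₀ = 0.77044·71.74 + 0.22956·66.96 = 70.643. Posterior variance = 1/(0.390943+0.116484) = 1.97073, so SD = 1.404.

Posterior mean ≈ 70.643; posterior SD ≈ 1.404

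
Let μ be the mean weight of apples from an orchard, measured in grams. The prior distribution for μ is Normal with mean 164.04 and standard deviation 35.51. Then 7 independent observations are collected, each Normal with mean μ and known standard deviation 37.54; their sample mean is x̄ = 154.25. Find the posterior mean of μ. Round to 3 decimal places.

Posterior mean ≈ 155.598

Prior precision 1/τ₀² = 1/35.51² = 0.00079305; data precision n/σ² = 7/37.54² = 0.00496718.
Posterior precision = 0.00079305 + 0.00496718 = 0.00576022.
Posterior mean = (0.00079305·164.04 + 0.00496718·154.25) / 0.00576022 = 155.598.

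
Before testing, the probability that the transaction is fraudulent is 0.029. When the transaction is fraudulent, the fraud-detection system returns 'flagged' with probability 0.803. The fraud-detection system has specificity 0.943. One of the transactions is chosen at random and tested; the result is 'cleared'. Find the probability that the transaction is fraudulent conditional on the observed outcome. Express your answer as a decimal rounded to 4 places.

P(H | E) ≈ 0.0062

Write H for 'the transaction is fraudulent'. Prior odds H:¬H = 0.029/0.971 = 0.029866. For the 'cleared' outcome, the likelihood ratio is 0.197/0.943 = 0.20891.
Posterior odds = 0.029866 × 0.20891 = 0.0062393, so P(H|E) = 0.0062393/(1+0.0062393) = 0.0062.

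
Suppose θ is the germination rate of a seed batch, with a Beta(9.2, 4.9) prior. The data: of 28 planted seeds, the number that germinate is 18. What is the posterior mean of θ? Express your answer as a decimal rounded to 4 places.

Posterior mean ≈ 0.6461

The binomial likelihood is conjugate to the Beta prior: with 18 successes and 10 failures, the posterior is Beta(9.2+18, 4.9+10) = Beta(27.2, 14.9).
E[θ | data] = 27.2/(27.2+14.9) = 0.6461.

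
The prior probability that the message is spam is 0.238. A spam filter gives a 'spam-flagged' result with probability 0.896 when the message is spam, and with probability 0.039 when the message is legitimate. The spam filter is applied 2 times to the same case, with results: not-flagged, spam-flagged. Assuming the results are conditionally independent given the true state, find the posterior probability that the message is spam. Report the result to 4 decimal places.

Posterior P(H) ≈ 0.4371

With H the event that the message is spam, the joint likelihood of the observed sequence is P(data|H) = 0.104·0.896 = 0.093184 and P(data|¬H) = 0.961·0.039 = 0.037479.
Bayes: P(H|data) = 0.238·0.093184 / (0.238·0.093184 + 0.762·0.037479) = 0.022178/0.050737 = 0.4371.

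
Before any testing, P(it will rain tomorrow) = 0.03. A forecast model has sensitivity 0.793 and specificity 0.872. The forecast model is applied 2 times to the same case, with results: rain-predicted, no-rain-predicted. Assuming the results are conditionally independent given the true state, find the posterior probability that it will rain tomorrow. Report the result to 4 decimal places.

With H the event that it will rain tomorrow, the joint likelihood of the observed sequence is P(data|H) = 0.793·0.207 = 0.16415 and P(data|¬H) = 0.128·0.872 = 0.11162.
Bayes: P(H|data) = 0.03·0.16415 / (0.03·0.16415 + 0.97·0.11162) = 0.0049245/0.11319 = 0.0435.

Posterior P(H) ≈ 0.0435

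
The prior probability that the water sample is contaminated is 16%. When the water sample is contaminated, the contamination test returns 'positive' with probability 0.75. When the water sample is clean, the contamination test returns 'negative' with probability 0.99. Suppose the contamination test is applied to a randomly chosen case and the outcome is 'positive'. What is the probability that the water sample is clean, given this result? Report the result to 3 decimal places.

P(¬H | E) ≈ 0.065

Write H for 'the water sample is contaminated'. Prior odds H:¬H = 0.16/0.84 = 0.19048. For the 'positive' outcome, the likelihood ratio is 0.75/0.01 = 75.000.
Posterior odds = 0.19048 × 75.000 = 14.286, so P(H|E) = 14.286/(1+14.286) = 0.935. Then P(¬H|E) = 1 − 0.935 = 0.065.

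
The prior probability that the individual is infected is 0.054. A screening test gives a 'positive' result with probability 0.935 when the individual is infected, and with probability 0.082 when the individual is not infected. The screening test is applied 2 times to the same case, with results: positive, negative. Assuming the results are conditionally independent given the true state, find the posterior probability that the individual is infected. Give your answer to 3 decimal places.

Posterior P(H) ≈ 0.044

Let H be the event that the individual is infected; start with P(H) = 0.054. P('positive'|H) = 0.935, P('positive'|¬H) = 0.082.
Update on result 1 ('positive'): P(H) ← 0.935·0.0540 / (0.935·0.0540 + 0.082·0.9460) = 0.050490/0.12806 = 0.3943.
Update on result 2 ('negative'): P(H) ← 0.065·0.3943 / (0.065·0.3943 + 0.918·0.6057) = 0.025627/0.58169 = 0.0441.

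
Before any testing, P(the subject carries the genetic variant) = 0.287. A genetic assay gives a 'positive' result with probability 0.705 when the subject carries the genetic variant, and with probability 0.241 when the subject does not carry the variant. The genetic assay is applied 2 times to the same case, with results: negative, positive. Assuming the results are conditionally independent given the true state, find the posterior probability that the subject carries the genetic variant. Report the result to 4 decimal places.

With H the event that the subject carries the genetic variant, the joint likelihood of the observed sequence is P(data|H) = 0.295·0.705 = 0.20797 and P(data|¬H) = 0.759·0.241 = 0.18292.
Bayes: P(H|data) = 0.287·0.20797 / (0.287·0.20797 + 0.713·0.18292) = 0.059689/0.19011 = 0.3140.

Posterior P(H) ≈ 0.3140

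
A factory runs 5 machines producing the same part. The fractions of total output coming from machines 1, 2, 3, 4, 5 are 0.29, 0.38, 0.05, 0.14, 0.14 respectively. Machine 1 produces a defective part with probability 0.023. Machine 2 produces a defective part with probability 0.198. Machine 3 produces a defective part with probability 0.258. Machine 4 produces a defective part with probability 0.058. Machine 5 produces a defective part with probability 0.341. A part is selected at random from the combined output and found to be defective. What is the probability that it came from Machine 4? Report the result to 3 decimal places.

Tabulate prior·likelihood by source: [1] prior 0.29, lik 0.023, product 0.006670; [2] prior 0.38, lik 0.198, product 0.07524; [3] prior 0.05, lik 0.258, product 0.01290; [4] prior 0.14, lik 0.058, product 0.008120; [5] prior 0.14, lik 0.341, product 0.04774.
Normalizing constant = 0.15067; the posterior for Machine 4 is its product over the sum, 0.008120/0.15067 = 0.054.

Posterior probability ≈ 0.054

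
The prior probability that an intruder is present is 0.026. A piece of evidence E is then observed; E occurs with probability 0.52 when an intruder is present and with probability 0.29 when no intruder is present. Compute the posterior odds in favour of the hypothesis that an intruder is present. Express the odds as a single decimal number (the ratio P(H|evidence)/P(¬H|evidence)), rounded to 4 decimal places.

Posterior odds ≈ 0.0479

Prior odds = 0.026/(1−0.026) = 0.026694.
Likelihood ratio for E = 0.52/0.29 = 1.7931.
Posterior odds = prior odds × LR = 0.047865.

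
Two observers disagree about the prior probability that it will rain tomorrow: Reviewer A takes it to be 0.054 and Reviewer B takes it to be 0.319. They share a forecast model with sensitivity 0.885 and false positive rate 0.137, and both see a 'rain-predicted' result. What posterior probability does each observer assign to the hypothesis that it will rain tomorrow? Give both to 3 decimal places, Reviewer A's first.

P('+'|H) = 0.885, P('+'|¬H) = 0.137.
Reviewer A: numerator 0.885·0.054 = 0.047790; evidence = 0.047790+0.137·0.946 = 0.17739; posterior = 0.269.
Reviewer B: numerator 0.885·0.319 = 0.28231; evidence = 0.28231+0.137·0.681 = 0.37561; posterior = 0.752.

Reviewer A: 0.269; Reviewer B: 0.752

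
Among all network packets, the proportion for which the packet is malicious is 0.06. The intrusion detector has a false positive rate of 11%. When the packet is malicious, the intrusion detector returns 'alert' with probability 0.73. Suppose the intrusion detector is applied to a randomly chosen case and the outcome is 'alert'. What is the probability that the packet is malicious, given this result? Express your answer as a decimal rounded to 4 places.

Write H for 'the packet is malicious'. Prior odds H:¬H = 0.06/0.94 = 0.063830. For the 'alert' outcome, the likelihood ratio is 0.73/0.11 = 6.6364.
Posterior odds = 0.063830 × 6.6364 = 0.42360, so P(H|E) = 0.42360/(1+0.42360) = 0.2976.

P(H | E) ≈ 0.2976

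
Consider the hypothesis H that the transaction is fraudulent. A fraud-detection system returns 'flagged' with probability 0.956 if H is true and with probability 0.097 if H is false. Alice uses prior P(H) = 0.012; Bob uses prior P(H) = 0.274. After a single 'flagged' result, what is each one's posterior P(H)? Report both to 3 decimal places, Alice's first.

Alice: 0.107; Bob: 0.788

The likelihood ratio for a 'flagged' result is 0.956/0.097 = 9.8557.
Alice: prior odds 0.012/0.988 = 0.012146; posterior odds 0.11970; posterior probability 0.107.
Bob: prior odds 0.274/0.726 = 0.37741; posterior odds 3.7196; posterior probability 0.788.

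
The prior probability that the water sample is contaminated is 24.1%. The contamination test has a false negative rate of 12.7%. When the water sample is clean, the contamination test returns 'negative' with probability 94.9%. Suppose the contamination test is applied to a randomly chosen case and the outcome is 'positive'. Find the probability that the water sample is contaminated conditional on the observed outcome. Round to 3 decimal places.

Let H be the event that the water sample is contaminated. P(H) = 0.241, so P(¬H) = 0.759. With E the 'positive' result, P(E|H) = 0.873 and P(E|¬H) = 0.051.
P(E) = 0.873·0.241 + 0.051·0.759 = 0.21039 + 0.038709 = 0.24910.
By Bayes' theorem, P(H|E) = 0.21039 / 0.24910 = 0.845.

P(H | E) ≈ 0.845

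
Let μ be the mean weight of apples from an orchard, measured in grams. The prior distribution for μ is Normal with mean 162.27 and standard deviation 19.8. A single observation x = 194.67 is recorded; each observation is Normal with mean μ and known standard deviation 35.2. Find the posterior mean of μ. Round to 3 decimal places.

With known σ, the Normal prior is conjugate. Weight on the data is w = (n/σ²)/(n/σ² + 1/τ₀²) = 0.00080708/(0.00080708+0.00255076) = 0.24036.
Posterior mean = w·x̄ + (1−w)·μ₀ = 0.24036·194.67 + 0.75964·162.27 = 170.058.

Posterior mean ≈ 170.058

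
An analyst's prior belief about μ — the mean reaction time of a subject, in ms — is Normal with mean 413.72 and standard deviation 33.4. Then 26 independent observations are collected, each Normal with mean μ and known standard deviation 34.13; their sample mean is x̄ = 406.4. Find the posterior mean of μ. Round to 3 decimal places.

Prior precision 1/τ₀² = 1/33.4² = 0.00089641; data precision n/σ² = 26/34.13² = 0.0223203.
Posterior precision = 0.00089641 + 0.0223203 = 0.0232167.
Posterior mean = (0.00089641·413.72 + 0.0223203·406.4) / 0.0232167 = 406.683.

Posterior mean ≈ 406.683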